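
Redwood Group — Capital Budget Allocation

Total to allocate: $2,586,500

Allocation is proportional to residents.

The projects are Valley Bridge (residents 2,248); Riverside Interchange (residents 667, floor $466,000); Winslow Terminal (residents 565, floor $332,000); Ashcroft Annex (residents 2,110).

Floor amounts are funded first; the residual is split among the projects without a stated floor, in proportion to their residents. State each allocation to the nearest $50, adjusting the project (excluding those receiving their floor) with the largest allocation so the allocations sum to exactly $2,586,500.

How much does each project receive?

Valley Bridge: $922,550; Riverside Interchange: $466,000; Winslow Terminal: $332,000; Ashcroft Annex: $865,950

Guaranteed amounts: Riverside Interchange $466,000; Winslow Terminal $332,000. Remaining pool $1,788,500.
Remaining pool split over remaining residents 4,358: Valley Bridge 922,567.23 → $922,550; Ashcroft Annex 865,932.77 → $865,950.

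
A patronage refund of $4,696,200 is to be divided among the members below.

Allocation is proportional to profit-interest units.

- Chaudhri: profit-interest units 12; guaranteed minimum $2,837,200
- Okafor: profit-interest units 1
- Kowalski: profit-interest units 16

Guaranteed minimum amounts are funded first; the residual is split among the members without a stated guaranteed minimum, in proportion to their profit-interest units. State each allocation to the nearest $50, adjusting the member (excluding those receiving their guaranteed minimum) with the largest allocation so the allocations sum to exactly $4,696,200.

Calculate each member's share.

Minimums first: Chaudhri $2,837,200. Residual $1,859,000.
Residual split over remaining profit-interest units 17: Okafor 109,352.94 → $109,350; Kowalski 1,749,647.06 → $1,749,650.

Chaudhri: $2,837,200; Okafor: $109,350; Kowalski: $1,749,650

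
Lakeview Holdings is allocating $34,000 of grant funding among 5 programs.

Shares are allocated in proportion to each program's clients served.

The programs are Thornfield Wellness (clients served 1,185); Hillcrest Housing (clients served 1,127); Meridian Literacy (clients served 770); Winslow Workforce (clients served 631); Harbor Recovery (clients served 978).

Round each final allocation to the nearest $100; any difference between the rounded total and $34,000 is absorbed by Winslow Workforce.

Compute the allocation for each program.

Thornfield Wellness: $8,600 · Hillcrest Housing: $8,200 · Meridian Literacy: $5,600 · Winslow Workforce: $4,500 · Harbor Recovery: $7,100

Sum of clients served: 4,691.
Proportional shares: Thornfield Wellness 1,185/4,691 × $34,000 = 8,588.79; Hillcrest Housing 1,127/4,691 × $34,000 = 8,168.41; Meridian Literacy 770/4,691 × $34,000 = 5,580.90; Winslow Workforce 631/4,691 × $34,000 = 4,573.44; Harbor Recovery 978/4,691 × $34,000 = 7,088.47.
After rounding ($100): Thornfield Wellness $8,600; Hillcrest Housing $8,200; Meridian Literacy $5,600; Winslow Workforce $4,600; Harbor Recovery $7,100. Sum = $34,100.
Difference $34,000 − $34,100 = −$100 applied to Winslow Workforce: Winslow Workforce becomes $4,500.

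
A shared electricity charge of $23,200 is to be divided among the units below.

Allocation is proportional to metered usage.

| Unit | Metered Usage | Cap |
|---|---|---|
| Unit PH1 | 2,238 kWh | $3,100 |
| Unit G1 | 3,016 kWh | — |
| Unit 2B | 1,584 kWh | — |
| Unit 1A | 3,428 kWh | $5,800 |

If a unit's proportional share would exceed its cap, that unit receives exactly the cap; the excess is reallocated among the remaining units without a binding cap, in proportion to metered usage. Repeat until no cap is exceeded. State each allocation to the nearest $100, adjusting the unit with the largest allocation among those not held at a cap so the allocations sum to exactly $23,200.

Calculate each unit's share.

Unit PH1: $3,100 | Unit G1: $9,400 | Unit 2B: $4,900 | Unit 1A: $5,800

Combined metered usage = 10,266.
Proportional shares (ignoring caps): Unit PH1 5,057.63; Unit G1 6,815.82; Unit 2B 3,579.66; Unit 1A 7,746.89.
Cap binds for Unit PH1 ($3,100), Unit 1A ($5,800); residual $14,300 reallocated over remaining metered usage 4,600.
Shares after redistribution: Unit G1 9,375.83 → $9,400; Unit 2B 4,924.17 → $4,900.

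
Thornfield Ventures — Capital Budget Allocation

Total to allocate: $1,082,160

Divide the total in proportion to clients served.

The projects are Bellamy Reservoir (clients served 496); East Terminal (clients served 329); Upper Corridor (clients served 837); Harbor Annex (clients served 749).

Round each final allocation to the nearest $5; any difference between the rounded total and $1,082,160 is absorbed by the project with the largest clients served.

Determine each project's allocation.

Bellamy Reservoir: $222,625; East Terminal: $147,670; Upper Corridor: $375,680; Harbor Annex: $336,185

Total clients served = 496 + 329 + 837 + 749 = 2,411.
Pro-rata amounts: Bellamy Reservoir 222,626.03; East Terminal 147,669.28; Upper Corridor 375,681.43; Harbor Annex 336,183.26.
At nearest $5: Bellamy Reservoir $222,625; East Terminal $147,670; Upper Corridor $375,680; Harbor Annex $336,185. Sum = $1,082,160.
No rounding difference to absorb.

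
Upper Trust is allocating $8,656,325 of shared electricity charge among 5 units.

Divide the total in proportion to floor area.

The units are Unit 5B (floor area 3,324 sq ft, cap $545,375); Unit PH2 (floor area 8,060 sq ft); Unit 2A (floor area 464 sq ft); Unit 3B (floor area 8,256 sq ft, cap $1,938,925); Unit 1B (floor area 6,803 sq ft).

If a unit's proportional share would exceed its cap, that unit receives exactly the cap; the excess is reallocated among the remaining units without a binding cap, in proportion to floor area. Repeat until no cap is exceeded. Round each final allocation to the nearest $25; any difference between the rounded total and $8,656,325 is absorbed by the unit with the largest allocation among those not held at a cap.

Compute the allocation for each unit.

Total floor area = 26,907.
Proportional shares (ignoring caps): Unit 5B 1,069,373.19; Unit PH2 2,593,004.78; Unit 2A 149,274.72; Unit 3B 2,656,060.47; Unit 1B 2,188,611.85.
Capped: Unit 5B ($545,375), Unit 3B ($1,938,925); remaining pool $6,172,025 reallocated over remaining floor area 15,327.
Redistributed shares: Unit PH2 3,245,678.97 → $3,245,675; Unit 2A 186,848.02 → $186,850; Unit 1B 2,739,498.01 → $2,739,500.

Unit 5B: $545,375 · Unit PH2: $3,245,675 · Unit 2A: $186,850 · Unit 3B: $1,938,925 · Unit 1B: $2,739,500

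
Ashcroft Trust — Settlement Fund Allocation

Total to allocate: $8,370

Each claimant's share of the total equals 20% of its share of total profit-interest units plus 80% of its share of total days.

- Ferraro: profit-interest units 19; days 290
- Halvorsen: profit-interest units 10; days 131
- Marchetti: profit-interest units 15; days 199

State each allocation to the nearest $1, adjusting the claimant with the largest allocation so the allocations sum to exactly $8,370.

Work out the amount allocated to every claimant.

Ferraro: $3,855 · Halvorsen: $1,795 · Marchetti: $2,720

Profit-interest units total 44; days total 620.
Composite weights (20% profit-interest units + 80% days): Ferraro 0.4606; Halvorsen 0.2145; Marchetti 0.3250.
Pro-rata amounts: Ferraro 3,854.86; Halvorsen 1,795.25; Marchetti 2,719.88.
After rounding ($1): Ferraro $3,855; Halvorsen $1,795; Marchetti $2,720. Sum = $8,370.
Rounded total matches; no reconciliation needed.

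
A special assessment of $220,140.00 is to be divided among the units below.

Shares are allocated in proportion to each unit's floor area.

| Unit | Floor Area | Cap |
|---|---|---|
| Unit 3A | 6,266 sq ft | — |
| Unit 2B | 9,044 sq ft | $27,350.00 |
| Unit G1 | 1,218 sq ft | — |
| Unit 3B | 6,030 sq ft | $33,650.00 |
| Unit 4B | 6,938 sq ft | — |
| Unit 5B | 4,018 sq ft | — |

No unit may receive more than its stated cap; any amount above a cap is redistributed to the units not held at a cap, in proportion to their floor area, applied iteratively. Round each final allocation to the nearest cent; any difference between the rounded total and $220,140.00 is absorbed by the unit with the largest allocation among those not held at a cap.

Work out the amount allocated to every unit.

Total floor area = 33,514.
Proportional shares (ignoring caps): Unit 3A 41,158.8363; Unit 2B 59,406.4021; Unit G1 8,000.5526; Unit 3B 39,608.6471; Unit 4B 45,572.9343; Unit 5B 26,392.6276.
Held at cap: Unit 2B ($27,350.00), Unit 3B ($33,650.00); remaining pool $159,140.00 reallocated over remaining floor area 18,440.
Remaining shares: Unit 3A 54,076.5315 → $54,076.53; Unit G1 10,511.5249 → $10,511.52; Unit 4B 59,875.9935 → $59,875.99; Unit 5B 34,675.9501 → $34,675.95.
Rounding difference +$0.01 applied to Unit 4B → $59,876.00.

Unit 3A: $54,076.53 · Unit 2B: $27,350.00 · Unit G1: $10,511.52 · Unit 3B: $33,650.00 · Unit 4B: $59,876.00 · Unit 5B: $34,675.95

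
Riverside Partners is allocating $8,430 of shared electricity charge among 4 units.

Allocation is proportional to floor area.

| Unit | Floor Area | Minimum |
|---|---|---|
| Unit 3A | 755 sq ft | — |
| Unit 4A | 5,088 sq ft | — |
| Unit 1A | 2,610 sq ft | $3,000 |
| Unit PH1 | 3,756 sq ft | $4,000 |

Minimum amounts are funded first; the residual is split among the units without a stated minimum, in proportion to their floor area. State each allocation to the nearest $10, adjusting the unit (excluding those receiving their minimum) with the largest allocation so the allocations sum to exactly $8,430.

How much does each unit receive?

Unit 3A: $180; Unit 4A: $1,250; Unit 1A: $3,000; Unit PH1: $4,000

Minimums first: Unit 1A $3,000; Unit PH1 $4,000. Residual $1,430.
Residual split over remaining floor area 5,843: Unit 3A 184.78 → $180; Unit 4A 1,245.22 → $1,250.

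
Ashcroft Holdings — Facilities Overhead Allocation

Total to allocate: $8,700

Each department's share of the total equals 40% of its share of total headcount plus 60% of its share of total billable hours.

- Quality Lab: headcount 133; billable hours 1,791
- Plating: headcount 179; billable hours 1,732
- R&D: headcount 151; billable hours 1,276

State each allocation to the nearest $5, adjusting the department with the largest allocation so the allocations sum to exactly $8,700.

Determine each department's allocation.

Headcount total 463; billable hours total 4,799.
Blended shares (40% headcount + 60% billable hours): Quality Lab 0.3388; Plating 0.3712; R&D 0.2900.
Proportional shares: Quality Lab 2,947.77; Plating 3,229.34; R&D 2,522.89.
After rounding ($5): Quality Lab $2,950; Plating $3,230; R&D $2,525. Sum = $8,705.
Difference $8,700 − $8,705 = −$5 applied to largest allocation (Plating): Plating becomes $3,225.

Quality Lab: $2,950 | Plating: $3,225 | R&D: $2,525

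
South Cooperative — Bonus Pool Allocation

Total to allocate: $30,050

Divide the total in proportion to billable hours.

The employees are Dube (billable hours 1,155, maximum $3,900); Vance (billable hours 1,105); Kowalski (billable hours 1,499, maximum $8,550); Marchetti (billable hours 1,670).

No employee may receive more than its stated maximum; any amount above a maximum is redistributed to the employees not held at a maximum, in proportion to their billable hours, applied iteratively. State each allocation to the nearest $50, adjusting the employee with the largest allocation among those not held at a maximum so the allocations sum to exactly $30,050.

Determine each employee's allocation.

Dube: $3,900; Vance: $7,000; Kowalski: $8,550; Marchetti: $10,600

Sum of billable hours: 5,429.
Pro-rata shares before constraints: Dube 6,393.03; Vance 6,116.27; Kowalski 8,297.10; Marchetti 9,243.60.
Capped: Dube ($3,900); balance $26,150 reallocated over remaining billable hours 4,274.
Capped: Kowalski ($8,550); balance $17,600 reallocated over remaining billable hours 2,775.
Remaining shares: Vance 7,008.29 → $7,000; Marchetti 10,591.71 → $10,600.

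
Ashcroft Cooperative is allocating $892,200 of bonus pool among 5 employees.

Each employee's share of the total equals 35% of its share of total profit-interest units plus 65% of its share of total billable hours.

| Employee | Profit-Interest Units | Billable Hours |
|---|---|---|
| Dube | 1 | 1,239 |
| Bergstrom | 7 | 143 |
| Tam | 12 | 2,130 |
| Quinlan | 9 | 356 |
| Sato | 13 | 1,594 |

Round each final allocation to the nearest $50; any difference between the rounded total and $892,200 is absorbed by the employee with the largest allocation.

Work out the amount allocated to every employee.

Dube: $139,000 · Bergstrom: $67,250 · Tam: $315,350 · Quinlan: $104,700 · Sato: $265,900

Profit-interest units total 42; billable hours total 5,462.
Composite weights (35% profit-interest units + 65% billable hours): Dube 0.1558; Bergstrom 0.0754; Tam 0.3535; Quinlan 0.1174; Sato 0.2980.
Proportional shares: Dube 138,986.31; Bergstrom 67,228.08; Tam 315,373.59; Quinlan 104,713.44; Sato 265,898.58.
Rounded to nearest $50: Dube $139,000; Bergstrom $67,250; Tam $315,350; Quinlan $104,700; Sato $265,900. Sum = $892,200.
Rounded total matches; no reconciliation needed.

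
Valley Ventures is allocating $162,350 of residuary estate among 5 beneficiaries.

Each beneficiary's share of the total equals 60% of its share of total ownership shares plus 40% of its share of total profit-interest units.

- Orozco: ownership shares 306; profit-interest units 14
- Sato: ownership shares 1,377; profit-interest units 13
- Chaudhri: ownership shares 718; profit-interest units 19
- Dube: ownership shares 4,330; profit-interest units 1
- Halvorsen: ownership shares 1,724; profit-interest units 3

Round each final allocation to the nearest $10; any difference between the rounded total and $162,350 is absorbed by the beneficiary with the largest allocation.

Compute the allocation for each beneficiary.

Orozco: $21,710 | Sato: $32,750 | Chaudhri: $32,950 | Dube: $51,180 | Halvorsen: $23,760

Ownership shares total 8,455; profit-interest units total 50.
Composite weights (60% ownership shares + 40% profit-interest units): Orozco 0.1337; Sato 0.2017; Chaudhri 0.2030; Dube 0.3153; Halvorsen 0.1463.
Pro-rata amounts: Orozco 21,708.62; Sato 32,748.81; Chaudhri 32,949.27; Dube 51,184.70; Halvorsen 23,758.59.
Rounded to nearest $10: Orozco $21,710; Sato $32,750; Chaudhri $32,950; Dube $51,180; Halvorsen $23,760. Sum = $162,350.
No rounding difference to absorb.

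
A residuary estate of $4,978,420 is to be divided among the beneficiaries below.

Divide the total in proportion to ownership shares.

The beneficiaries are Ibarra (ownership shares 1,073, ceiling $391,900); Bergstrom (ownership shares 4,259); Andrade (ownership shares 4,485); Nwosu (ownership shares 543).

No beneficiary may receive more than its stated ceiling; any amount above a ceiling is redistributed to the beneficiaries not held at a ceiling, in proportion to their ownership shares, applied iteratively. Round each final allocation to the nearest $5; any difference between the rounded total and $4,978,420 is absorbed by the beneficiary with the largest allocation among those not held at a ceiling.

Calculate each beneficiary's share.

Ownership shares total: 10,360.
Proportional shares (ignoring caps): Ibarra 515,622.07; Bergstrom 2,046,630.38; Andrade 2,155,232.98; Nwosu 260,934.56.
Capped: Ibarra ($391,900); residual $4,586,520 reallocated over remaining ownership shares 9,287.
Shares after redistribution: Bergstrom 2,103,369.08 → $2,103,370; Andrade 2,214,982.47 → $2,214,980; Nwosu 268,168.45 → $268,170.

Ibarra: $391,900 · Bergstrom: $2,103,370 · Andrade: $2,214,980 · Nwosu: $268,170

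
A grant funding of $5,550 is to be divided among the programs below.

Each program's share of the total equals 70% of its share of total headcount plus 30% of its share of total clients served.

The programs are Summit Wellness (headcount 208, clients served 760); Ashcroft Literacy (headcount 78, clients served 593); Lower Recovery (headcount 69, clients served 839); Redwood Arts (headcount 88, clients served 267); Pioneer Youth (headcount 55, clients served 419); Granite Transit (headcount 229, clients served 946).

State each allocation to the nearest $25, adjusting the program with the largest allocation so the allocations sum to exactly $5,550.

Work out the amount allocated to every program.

Headcount total 727; clients served total 3,824.
Combined weights (70% headcount + 30% clients served): Summit Wellness 0.2599; Ashcroft Literacy 0.1216; Lower Recovery 0.1323; Redwood Arts 0.1057; Pioneer Youth 0.0858; Granite Transit 0.2947.
Unrounded shares: Summit Wellness 1,442.44; Ashcroft Literacy 675.02; Lower Recovery 734.03; Redwood Arts 586.52; Pioneer Youth 476.35; Granite Transit 1,635.64.
After rounding ($25): Summit Wellness $1,450; Ashcroft Literacy $675; Lower Recovery $725; Redwood Arts $575; Pioneer Youth $475; Granite Transit $1,625. Sum = $5,525.
Difference $5,550 − $5,525 = +$25 applied to largest allocation (Granite Transit): Granite Transit becomes $1,650.

Summit Wellness: $1,450 | Ashcroft Literacy: $675 | Lower Recovery: $725 | Redwood Arts: $575 | Pioneer Youth: $475 | Granite Transit: $1,650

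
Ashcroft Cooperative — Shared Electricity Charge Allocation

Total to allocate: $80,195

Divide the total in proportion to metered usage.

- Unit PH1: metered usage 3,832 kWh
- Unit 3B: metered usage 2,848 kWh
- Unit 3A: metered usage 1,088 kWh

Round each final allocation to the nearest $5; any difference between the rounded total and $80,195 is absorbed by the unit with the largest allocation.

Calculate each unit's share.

Sum of metered usage: 7,768.
Unrounded shares: Unit PH1 3,832/7,768 × $80,195 = 39,560.66; Unit 3B 2,848/7,768 × $80,195 = 29,402.08; Unit 3A 1,088/7,768 × $80,195 = 11,232.26.
After rounding ($5): Unit PH1 $39,560; Unit 3B $29,400; Unit 3A $11,230. Sum = $80,190.
Difference $80,195 − $80,190 = +$5 applied to largest allocation (Unit PH1): Unit PH1 becomes $39,565.

Unit PH1: $39,565 | Unit 3B: $29,400 | Unit 3A: $11,230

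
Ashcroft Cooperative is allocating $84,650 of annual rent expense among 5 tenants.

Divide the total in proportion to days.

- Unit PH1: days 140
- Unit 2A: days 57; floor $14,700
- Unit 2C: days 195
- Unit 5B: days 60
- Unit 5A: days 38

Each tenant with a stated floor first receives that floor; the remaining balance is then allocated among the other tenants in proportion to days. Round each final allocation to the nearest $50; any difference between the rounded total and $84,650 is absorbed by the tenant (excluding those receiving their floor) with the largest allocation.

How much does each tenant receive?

Unit PH1: $22,600; Unit 2A: $14,700; Unit 2C: $31,500; Unit 5B: $9,700; Unit 5A: $6,150

Minimums first: Unit 2A $14,700. Balance $69,950.
Balance split over remaining days 433: Unit PH1 22,616.63 → $22,600; Unit 2C 31,501.73 → $31,500; Unit 5B 9,692.84 → $9,700; Unit 5A 6,138.80 → $6,150.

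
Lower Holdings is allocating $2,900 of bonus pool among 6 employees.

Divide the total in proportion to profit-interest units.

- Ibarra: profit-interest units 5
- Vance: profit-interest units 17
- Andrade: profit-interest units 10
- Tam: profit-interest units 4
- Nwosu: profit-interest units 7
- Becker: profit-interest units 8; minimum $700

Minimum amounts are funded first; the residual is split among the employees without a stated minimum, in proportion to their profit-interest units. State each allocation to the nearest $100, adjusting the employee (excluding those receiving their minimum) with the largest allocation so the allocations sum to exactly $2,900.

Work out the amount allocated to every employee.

Guaranteed amounts: Becker $700. Residual $2,200.
Residual split over remaining profit-interest units 43: Ibarra 255.81 → $300; Vance 869.77 → $900; Andrade 511.63 → $500; Tam 204.65 → $200; Nwosu 358.14 → $400.
Rounding difference −$100 applied to Vance → $800.

Ibarra: $300 | Vance: $800 | Andrade: $500 | Tam: $200 | Nwosu: $400 | Becker: $700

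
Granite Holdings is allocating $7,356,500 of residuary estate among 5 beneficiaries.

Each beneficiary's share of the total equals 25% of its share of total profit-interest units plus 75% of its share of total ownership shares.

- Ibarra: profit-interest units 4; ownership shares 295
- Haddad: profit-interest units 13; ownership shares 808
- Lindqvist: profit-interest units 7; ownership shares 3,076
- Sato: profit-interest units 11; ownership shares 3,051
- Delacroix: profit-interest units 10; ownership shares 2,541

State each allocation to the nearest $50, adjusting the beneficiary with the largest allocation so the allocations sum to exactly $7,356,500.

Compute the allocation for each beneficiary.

Ibarra: $330,050 · Haddad: $987,550 · Lindqvist: $2,023,000 · Sato: $2,172,400 · Delacroix: $1,843,500

Profit-interest units total 45; ownership shares total 9,771.
Blended shares (25% profit-interest units + 75% ownership shares): Ibarra 0.0449; Haddad 0.1342; Lindqvist 0.2750; Sato 0.2953; Delacroix 0.2506.
Proportional shares: Ibarra 330,054.96; Haddad 987,554.85; Lindqvist 2,023,006.13; Sato 2,172,367.20; Delacroix 1,843,516.87.
At nearest $50: Ibarra $330,050; Haddad $987,550; Lindqvist $2,023,000; Sato $2,172,350; Delacroix $1,843,500. Sum = $7,356,450.
Difference $7,356,500 − $7,356,450 = +$50 applied to largest allocation (Sato): Sato becomes $2,172,400.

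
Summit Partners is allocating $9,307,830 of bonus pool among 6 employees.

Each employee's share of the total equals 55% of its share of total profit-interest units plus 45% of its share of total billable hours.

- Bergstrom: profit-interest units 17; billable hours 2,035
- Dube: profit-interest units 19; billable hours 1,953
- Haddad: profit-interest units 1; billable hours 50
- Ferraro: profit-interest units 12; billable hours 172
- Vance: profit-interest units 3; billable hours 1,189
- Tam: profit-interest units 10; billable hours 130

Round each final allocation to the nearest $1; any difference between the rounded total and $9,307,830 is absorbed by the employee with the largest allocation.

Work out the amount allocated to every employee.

Bergstrom: $2,945,306 | Dube: $3,048,325 | Haddad: $120,447 | Ferraro: $1,121,133 | Vance: $1,148,442 | Tam: $924,177

Profit-interest units total 62; billable hours total 5,529.
Blended shares (55% profit-interest units + 45% billable hours): Bergstrom 0.3164; Dube 0.3275; Haddad 0.0129; Ferraro 0.1205; Vance 0.1234; Tam 0.0993.
Unrounded shares: Bergstrom 2,945,305.94; Dube 3,048,325.32; Haddad 120,447.23; Ferraro 1,121,133.04; Vance 1,148,441.68; Tam 924,176.79.
At nearest $1: Bergstrom $2,945,306; Dube $3,048,325; Haddad $120,447; Ferraro $1,121,133; Vance $1,148,442; Tam $924,177. Sum = $9,307,830.
Rounded total matches; no reconciliation needed.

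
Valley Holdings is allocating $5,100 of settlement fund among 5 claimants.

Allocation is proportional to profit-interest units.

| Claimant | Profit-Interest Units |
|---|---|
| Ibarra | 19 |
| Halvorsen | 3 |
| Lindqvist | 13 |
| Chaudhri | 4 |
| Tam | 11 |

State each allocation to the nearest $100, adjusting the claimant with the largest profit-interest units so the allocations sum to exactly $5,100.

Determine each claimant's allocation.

Total profit-interest units = 50.
Pro-rata amounts: Ibarra 19/50 × $5,100 = 1,938.00; Halvorsen 3/50 × $5,100 = 306.00; Lindqvist 13/50 × $5,100 = 1,326.00; Chaudhri 4/50 × $5,100 = 408.00; Tam 11/50 × $5,100 = 1,122.00.
Rounded to nearest $100: Ibarra $1,900; Halvorsen $300; Lindqvist $1,300; Chaudhri $400; Tam $1,100. Sum = $5,000.
Difference $5,100 − $5,000 = +$100 applied to largest profit-interest units (Ibarra): Ibarra becomes $2,000.

Ibarra: $2,000 | Halvorsen: $300 | Lindqvist: $1,300 | Chaudhri: $400 | Tam: $1,100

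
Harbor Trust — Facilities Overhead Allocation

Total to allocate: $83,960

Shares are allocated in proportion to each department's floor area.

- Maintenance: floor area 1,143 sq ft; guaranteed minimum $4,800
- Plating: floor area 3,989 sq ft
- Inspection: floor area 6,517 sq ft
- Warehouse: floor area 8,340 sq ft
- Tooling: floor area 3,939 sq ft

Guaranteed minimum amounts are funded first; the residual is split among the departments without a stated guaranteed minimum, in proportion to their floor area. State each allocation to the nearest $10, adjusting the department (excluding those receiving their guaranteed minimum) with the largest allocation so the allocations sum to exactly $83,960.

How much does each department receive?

Maintenance: $4,800 | Plating: $13,860 | Inspection: $22,640 | Warehouse: $28,980 | Tooling: $13,680

Minimums first: Maintenance $4,800. Residual $79,160.
Residual split over remaining floor area 22,785: Plating 13,858.65 → $13,860; Inspection 22,641.46 → $22,640; Warehouse 28,974.96 → $28,970; Tooling 13,684.93 → $13,680.
Rounding difference +$10 applied to Warehouse → $28,980.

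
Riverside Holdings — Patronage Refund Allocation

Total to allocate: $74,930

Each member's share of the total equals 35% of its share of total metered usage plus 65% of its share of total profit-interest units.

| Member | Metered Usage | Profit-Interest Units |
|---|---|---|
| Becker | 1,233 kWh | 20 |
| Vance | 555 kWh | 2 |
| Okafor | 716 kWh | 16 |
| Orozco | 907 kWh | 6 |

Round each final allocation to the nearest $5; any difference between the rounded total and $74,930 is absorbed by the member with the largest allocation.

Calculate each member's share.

Becker: $31,620; Vance: $6,480; Okafor: $23,215; Orozco: $13,615

Totals — metered usage 3,411, profit-interest units 44.
Combined weights (35% metered usage + 65% profit-interest units): Becker 0.4220; Vance 0.0865; Okafor 0.3098; Orozco 0.1817.
Unrounded shares: Becker 31,618.34; Vance 6,480.96; Okafor 23,215.70; Orozco 13,615.00.
Rounded to nearest $5: Becker $31,620; Vance $6,480; Okafor $23,215; Orozco $13,615. Sum = $74,930.
Sum already equals the total — no adjustment.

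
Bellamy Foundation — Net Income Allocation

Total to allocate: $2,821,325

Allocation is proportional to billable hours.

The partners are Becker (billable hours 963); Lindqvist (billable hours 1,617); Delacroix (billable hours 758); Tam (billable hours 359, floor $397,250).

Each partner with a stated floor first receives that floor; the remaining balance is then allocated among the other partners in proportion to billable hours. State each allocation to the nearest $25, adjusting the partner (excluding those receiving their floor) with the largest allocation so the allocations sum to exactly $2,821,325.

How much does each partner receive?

Becker: $699,325; Lindqvist: $1,174,275; Delacroix: $550,475; Tam: $397,250

Guaranteed amounts: Tam $397,250. Residual $2,424,075.
Residual split over remaining billable hours 3,338: Becker 699,336.20 → $699,325; Lindqvist 1,174,274.80 → $1,174,275; Delacroix 550,464.01 → $550,475.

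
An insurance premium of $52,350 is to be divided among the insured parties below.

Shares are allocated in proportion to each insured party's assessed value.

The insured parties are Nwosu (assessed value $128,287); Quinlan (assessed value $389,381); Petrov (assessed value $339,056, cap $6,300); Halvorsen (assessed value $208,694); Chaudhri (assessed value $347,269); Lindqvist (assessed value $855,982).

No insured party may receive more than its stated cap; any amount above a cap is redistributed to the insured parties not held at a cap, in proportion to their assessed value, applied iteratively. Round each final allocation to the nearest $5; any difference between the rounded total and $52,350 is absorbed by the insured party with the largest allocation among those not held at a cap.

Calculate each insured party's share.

Sum of assessed value: 2,268,669.
Proportional shares (ignoring caps): Nwosu 2,960.25; Quinlan 8,985.05; Petrov 7,823.79; Halvorsen 4,815.66; Chaudhri 8,013.30; Lindqvist 19,751.96.
Held at cap: Petrov ($6,300); balance $46,050 reallocated over remaining assessed value 1,929,613.
Remaining shares: Nwosu 3,061.56 → $3,060; Quinlan 9,292.53 → $9,295; Halvorsen 4,980.46 → $4,980; Chaudhri 8,287.54 → $8,290; Lindqvist 20,427.92 → $20,430.
Rounding difference −$5 applied to Lindqvist → $20,425.

Nwosu: $3,060 · Quinlan: $9,295 · Petrov: $6,300 · Halvorsen: $4,980 · Chaudhri: $8,290 · Lindqvist: $20,425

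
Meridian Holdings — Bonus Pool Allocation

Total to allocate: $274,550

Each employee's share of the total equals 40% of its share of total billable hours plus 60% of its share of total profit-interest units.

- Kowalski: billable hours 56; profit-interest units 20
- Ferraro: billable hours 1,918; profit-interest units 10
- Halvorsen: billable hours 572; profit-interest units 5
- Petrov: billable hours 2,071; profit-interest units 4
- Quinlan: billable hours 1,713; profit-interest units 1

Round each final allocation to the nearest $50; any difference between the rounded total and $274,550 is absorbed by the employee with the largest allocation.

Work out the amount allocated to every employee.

Totals — billable hours 6,330, profit-interest units 40.
Combined weights (40% billable hours + 60% profit-interest units): Kowalski 0.3035; Ferraro 0.2712; Halvorsen 0.1111; Petrov 0.1909; Quinlan 0.1232.
Unrounded shares: Kowalski 83,336.55; Ferraro 74,458.13; Halvorsen 30,514.95; Petrov 52,403.05; Quinlan 33,837.31.
Rounded to nearest $50: Kowalski $83,350; Ferraro $74,450; Halvorsen $30,500; Petrov $52,400; Quinlan $33,850. Sum = $274,550.
No rounding difference to absorb.

Kowalski: $83,350 | Ferraro: $74,450 | Halvorsen: $30,500 | Petrov: $52,400 | Quinlan: $33,850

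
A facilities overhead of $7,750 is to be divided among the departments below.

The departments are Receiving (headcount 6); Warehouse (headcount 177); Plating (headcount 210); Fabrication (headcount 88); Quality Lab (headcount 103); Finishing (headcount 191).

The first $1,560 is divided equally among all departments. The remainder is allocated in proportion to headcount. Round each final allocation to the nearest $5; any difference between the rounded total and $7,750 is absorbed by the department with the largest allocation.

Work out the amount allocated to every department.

First tranche $1,560 split equally: $260 each.
Remainder $6,190 by headcount (total 775): Receiving 47.92 → $50; Warehouse 1,413.72 → $1,415; Plating 1,677.29 → $1,675; Fabrication 702.86 → $705; Quality Lab 822.67 → $825; Finishing 1,525.54 → $1,525.
Rounding difference −$5 on remainder applied to Plating.
Totals: Receiving $260 + $50 = $310; Warehouse $260 + $1,415 = $1,675; Plating $260 + $1,670 = $1,930; Fabrication $260 + $705 = $965; Quality Lab $260 + $825 = $1,085; Finishing $260 + $1,525 = $1,785.

Receiving: $310 | Warehouse: $1,675 | Plating: $1,930 | Fabrication: $965 | Quality Lab: $1,085 | Finishing: $1,785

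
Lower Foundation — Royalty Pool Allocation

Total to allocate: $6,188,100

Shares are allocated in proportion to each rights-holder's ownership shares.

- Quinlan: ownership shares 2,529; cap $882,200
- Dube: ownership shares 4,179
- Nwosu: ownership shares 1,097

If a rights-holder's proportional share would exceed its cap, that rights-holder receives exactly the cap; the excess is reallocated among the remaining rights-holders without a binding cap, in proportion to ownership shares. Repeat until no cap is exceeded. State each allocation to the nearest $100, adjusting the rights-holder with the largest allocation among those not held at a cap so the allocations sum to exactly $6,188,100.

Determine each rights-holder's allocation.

Sum of ownership shares: 7,805.
Unconstrained shares: Quinlan 2,005,087.11; Dube 3,313,269.69; Nwosu 869,743.20.
Held at cap: Quinlan ($882,200); remaining pool $5,305,900 reallocated over remaining ownership shares 5,276.
Remaining shares: Dube 4,202,683.11 → $4,202,700; Nwosu 1,103,216.89 → $1,103,200.

Quinlan: $882,200; Dube: $4,202,700; Nwosu: $1,103,200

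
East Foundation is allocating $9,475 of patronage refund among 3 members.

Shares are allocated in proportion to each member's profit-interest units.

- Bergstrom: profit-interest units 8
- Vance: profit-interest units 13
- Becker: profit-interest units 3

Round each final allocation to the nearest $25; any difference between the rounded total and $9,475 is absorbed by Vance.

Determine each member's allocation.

Bergstrom: $3,150 | Vance: $5,150 | Becker: $1,175

Profit-interest units total: 24.
Proportional shares: Bergstrom 8/24 × $9,475 = 3,158.33; Vance 13/24 × $9,475 = 5,132.29; Becker 3/24 × $9,475 = 1,184.38.
Rounded to nearest $25: Bergstrom $3,150; Vance $5,125; Becker $1,175. Sum = $9,450.
Difference $9,475 − $9,450 = +$25 applied to Vance: Vance becomes $5,150.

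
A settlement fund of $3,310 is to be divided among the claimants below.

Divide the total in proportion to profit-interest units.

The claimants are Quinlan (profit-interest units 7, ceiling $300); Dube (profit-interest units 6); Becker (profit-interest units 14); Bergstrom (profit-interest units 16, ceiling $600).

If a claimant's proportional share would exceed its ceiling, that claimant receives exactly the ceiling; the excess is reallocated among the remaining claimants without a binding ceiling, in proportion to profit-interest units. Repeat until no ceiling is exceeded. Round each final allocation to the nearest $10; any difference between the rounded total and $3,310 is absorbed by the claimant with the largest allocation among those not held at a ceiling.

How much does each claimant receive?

Quinlan: $300; Dube: $720; Becker: $1,690; Bergstrom: $600

Total profit-interest units = 43.
Pro-rata shares before constraints: Quinlan 538.84; Dube 461.86; Becker 1,077.67; Bergstrom 1,231.63.
Held at cap: Quinlan ($300), Bergstrom ($600); balance $2,410 reallocated over remaining profit-interest units 20.
Shares after redistribution: Dube 723.00 → $720; Becker 1,687.00 → $1,690.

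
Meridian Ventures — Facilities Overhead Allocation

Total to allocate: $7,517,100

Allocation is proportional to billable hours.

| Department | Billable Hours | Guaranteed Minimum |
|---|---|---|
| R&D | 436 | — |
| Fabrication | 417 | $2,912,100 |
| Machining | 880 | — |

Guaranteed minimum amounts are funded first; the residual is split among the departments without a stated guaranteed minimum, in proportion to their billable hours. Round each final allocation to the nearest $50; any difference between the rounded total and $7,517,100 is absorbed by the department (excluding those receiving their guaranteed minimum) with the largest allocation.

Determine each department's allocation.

Guaranteed amounts: Fabrication $2,912,100. Balance $4,605,000.
Balance split over remaining billable hours 1,316: R&D 1,525,668.69 → $1,525,650; Machining 3,079,331.31 → $3,079,350.

R&D: $1,525,650 | Fabrication: $2,912,100 | Machining: $3,079,350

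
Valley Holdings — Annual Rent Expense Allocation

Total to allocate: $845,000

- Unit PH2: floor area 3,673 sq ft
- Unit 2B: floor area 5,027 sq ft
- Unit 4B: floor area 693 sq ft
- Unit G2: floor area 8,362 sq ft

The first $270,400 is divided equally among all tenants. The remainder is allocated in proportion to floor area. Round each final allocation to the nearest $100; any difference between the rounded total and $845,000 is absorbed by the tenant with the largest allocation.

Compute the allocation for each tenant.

First tranche $270,400 split equally: $67,600 each.
Remainder $574,600 by floor area (total 17,755): Unit PH2 118,868.25 → $118,900; Unit 2B 162,687.37 → $162,700; Unit 4B 22,427.36 → $22,400; Unit G2 270,617.02 → $270,600.
Totals: Unit PH2 $67,600 + $118,900 = $186,500; Unit 2B $67,600 + $162,700 = $230,300; Unit 4B $67,600 + $22,400 = $90,000; Unit G2 $67,600 + $270,600 = $338,200.

Unit PH2: $186,500 · Unit 2B: $230,300 · Unit 4B: $90,000 · Unit G2: $338,200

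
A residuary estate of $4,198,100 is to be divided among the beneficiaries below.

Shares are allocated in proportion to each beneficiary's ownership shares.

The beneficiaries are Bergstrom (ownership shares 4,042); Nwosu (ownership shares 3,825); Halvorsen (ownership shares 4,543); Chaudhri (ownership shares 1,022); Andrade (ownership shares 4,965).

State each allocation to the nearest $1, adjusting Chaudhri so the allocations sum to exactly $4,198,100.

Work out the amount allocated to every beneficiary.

Total ownership shares = 18,397.
Unrounded shares: Bergstrom 4,042/18,397 × $4,198,100 = 922,363.44; Nwosu 3,825/18,397 × $4,198,100 = 872,845.16; Halvorsen 4,543/18,397 × $4,198,100 = 1,036,689.04; Chaudhri 1,022/18,397 × $4,198,100 = 233,215.10; Andrade 4,965/18,397 × $4,198,100 = 1,132,987.25.
At nearest $1: Bergstrom $922,363; Nwosu $872,845; Halvorsen $1,036,689; Chaudhri $233,215; Andrade $1,132,987. Sum = $4,198,099.
Difference $4,198,100 − $4,198,099 = +$1 applied to Chaudhri: Chaudhri becomes $233,216.

Bergstrom: $922,363; Nwosu: $872,845; Halvorsen: $1,036,689; Chaudhri: $233,216; Andrade: $1,132,987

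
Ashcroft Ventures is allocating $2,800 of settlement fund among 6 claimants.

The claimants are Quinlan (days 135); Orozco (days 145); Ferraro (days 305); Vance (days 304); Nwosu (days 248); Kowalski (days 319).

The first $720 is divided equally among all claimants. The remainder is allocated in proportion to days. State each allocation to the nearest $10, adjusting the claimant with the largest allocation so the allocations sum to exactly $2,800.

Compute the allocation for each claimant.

Equal tier: $720 ÷ 6 = $120 apiece.
Remainder $2,080 by days (total 1,456): Quinlan 192.86 → $190; Orozco 207.14 → $210; Ferraro 435.71 → $440; Vance 434.29 → $430; Nwosu 354.29 → $350; Kowalski 455.71 → $460.
Totals: Quinlan $120 + $190 = $310; Orozco $120 + $210 = $330; Ferraro $120 + $440 = $560; Vance $120 + $430 = $550; Nwosu $120 + $350 = $470; Kowalski $120 + $460 = $580.

Quinlan: $310 · Orozco: $330 · Ferraro: $560 · Vance: $550 · Nwosu: $470 · Kowalski: $580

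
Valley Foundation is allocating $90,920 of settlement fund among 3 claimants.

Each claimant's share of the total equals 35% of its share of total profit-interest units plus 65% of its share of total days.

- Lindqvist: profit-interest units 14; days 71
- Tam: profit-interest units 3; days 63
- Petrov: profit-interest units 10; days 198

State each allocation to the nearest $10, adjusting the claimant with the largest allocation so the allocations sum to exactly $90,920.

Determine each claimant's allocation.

Profit-interest units total 27; days total 332.
Blended shares (35% profit-interest units + 65% days): Lindqvist 0.3205; Tam 0.1622; Petrov 0.5173.
Raw shares: Lindqvist 29,138.72; Tam 14,750.16; Petrov 47,031.12.
At nearest $10: Lindqvist $29,140; Tam $14,750; Petrov $47,030. Sum = $90,920.
Rounded total matches; no reconciliation needed.

Lindqvist: $29,140 · Tam: $14,750 · Petrov: $47,030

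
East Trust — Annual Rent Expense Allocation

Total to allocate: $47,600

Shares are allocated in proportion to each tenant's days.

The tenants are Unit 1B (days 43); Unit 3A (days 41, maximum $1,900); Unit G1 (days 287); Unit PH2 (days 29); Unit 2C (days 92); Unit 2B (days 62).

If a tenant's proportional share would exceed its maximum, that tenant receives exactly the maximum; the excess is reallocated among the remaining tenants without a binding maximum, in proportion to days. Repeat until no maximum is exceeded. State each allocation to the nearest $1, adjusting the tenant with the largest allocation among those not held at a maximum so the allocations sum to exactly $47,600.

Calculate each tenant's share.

Combined days = 554.
Unconstrained shares: Unit 1B 3,694.58; Unit 3A 3,522.74; Unit G1 24,659.21; Unit PH2 2,491.70; Unit 2C 7,904.69; Unit 2B 5,327.08.
Capped: Unit 3A ($1,900); residual $45,700 reallocated over remaining days 513.
Redistributed shares: Unit 1B 3,830.60 → $3,831; Unit G1 25,567.06 → $25,567; Unit PH2 2,583.43 → $2,583; Unit 2C 8,195.71 → $8,196; Unit 2B 5,523.20 → $5,523.

Unit 1B: $3,831 | Unit 3A: $1,900 | Unit G1: $25,567 | Unit PH2: $2,583 | Unit 2C: $8,196 | Unit 2B: $5,523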